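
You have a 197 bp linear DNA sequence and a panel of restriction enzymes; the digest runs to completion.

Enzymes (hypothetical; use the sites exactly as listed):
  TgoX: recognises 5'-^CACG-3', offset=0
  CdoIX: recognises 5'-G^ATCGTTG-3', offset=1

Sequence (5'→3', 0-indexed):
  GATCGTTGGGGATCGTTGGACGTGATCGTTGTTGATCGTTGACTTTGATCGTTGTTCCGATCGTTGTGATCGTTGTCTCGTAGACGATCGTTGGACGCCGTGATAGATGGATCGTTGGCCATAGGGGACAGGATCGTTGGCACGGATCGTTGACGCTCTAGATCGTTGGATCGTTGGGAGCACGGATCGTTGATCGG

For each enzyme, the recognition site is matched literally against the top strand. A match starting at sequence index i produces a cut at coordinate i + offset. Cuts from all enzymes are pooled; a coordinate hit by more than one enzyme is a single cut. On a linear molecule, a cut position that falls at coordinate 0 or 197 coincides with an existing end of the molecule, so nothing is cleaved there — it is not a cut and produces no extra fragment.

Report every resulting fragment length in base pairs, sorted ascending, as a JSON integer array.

[1,5,5,8,8,9,10,10,11,12,12,13,13,16,18,22,24]

Scan for sites:
  TgoX CACG/0: at [140, 180] ⇒ [140, 180]
  CdoIX GATCGTTG/1: at [0, 10, 23, 33, 46, 58, 67, 85, 109, 131, 144, 160, 168, 184] ⇒ [1, 11, 24, 34, 47, 59, 68, 86, 110, 132, 145, 161, 169, 185]

All cut coordinates (distinct, sorted): [1, 11, 24, 34, 47, 59, 68, 86, 110, 132, 140, 145, 161, 169, 180, 185]

Fragments:
  [0,1): 1 bp
  [1,11): 10 bp
  [11,24): 13 bp
  [24,34): 10 bp
  [34,47): 13 bp
  [47,59): 12 bp
  [59,68): 9 bp
  [68,86): 18 bp
  [86,110): 24 bp
  [110,132): 22 bp
  [132,140): 8 bp
  [140,145): 5 bp
  [145,161): 16 bp
  [161,169): 8 bp
  [169,180): 11 bp
  [180,185): 5 bp
  [185,197): 12 bp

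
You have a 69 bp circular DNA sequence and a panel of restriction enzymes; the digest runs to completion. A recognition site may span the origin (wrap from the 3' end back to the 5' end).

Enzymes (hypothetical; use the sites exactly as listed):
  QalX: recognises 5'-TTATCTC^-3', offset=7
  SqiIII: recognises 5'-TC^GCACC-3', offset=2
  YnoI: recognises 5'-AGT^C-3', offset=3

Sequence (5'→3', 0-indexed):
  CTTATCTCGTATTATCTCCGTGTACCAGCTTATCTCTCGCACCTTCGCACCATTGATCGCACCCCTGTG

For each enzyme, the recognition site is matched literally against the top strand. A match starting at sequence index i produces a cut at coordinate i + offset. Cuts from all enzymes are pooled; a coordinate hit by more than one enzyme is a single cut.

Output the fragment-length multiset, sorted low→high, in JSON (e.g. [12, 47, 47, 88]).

Site scan:
  QalX TTATCTC/7: at [1, 11, 29] ⇒ [8, 18, 36]
  SqiIII TCGCACC/2: at [36, 44, 56] ⇒ [38, 46, 58]
  YnoI (AGTC, off=3): no sites

All cut coordinates (distinct, sorted): [8, 18, 36, 38, 46, 58]

Fragments:
  8→18: 10 bp
  18→36: 18 bp
  36→38: 2 bp
  38→46: 8 bp
  46→58: 12 bp
  58→8 (wrap): 69-58+8 = 19 bp

[2,8,10,12,18,19]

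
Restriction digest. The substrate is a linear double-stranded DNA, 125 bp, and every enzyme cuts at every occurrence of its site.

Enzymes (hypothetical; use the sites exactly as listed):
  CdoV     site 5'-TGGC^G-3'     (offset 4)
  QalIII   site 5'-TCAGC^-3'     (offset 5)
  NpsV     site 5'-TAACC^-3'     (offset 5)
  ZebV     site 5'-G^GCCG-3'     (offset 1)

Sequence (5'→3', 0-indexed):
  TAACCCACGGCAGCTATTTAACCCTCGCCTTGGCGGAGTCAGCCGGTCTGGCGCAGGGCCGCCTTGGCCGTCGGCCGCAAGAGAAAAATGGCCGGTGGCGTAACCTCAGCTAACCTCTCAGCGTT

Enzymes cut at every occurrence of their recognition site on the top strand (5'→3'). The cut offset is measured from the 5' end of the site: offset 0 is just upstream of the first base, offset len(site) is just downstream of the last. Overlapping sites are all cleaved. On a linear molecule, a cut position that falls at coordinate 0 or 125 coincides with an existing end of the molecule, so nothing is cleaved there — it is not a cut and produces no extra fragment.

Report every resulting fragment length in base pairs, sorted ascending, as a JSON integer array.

Site scan:
  CdoV TGGCG/4: at [30, 48, 95] ⇒ [34, 52, 99]
  QalIII TCAGC/5: at [38, 105, 117] ⇒ [43, 110, 122]
  NpsV TAACC/5: at [0, 18, 100, 110] ⇒ [5, 23, 105, 115]
  ZebV GGCCG/1: at [56, 65, 72, 89] ⇒ [57, 66, 73, 90]

All cut coordinates (distinct, sorted): [5, 23, 34, 43, 52, 57, 66, 73, 90, 99, 105, 110, 115, 122]

Fragments:
  [0,5): 5 bp
  [5,23): 18 bp
  [23,34): 11 bp
  [34,43): 9 bp
  [43,52): 9 bp
  [52,57): 5 bp
  [57,66): 9 bp
  [66,73): 7 bp
  [73,90): 17 bp
  [90,99): 9 bp
  [99,105): 6 bp
  [105,110): 5 bp
  [110,115): 5 bp
  [115,122): 7 bp
  [122,125): 3 bp

[3,5,5,5,5,6,7,7,9,9,9,9,11,17,18]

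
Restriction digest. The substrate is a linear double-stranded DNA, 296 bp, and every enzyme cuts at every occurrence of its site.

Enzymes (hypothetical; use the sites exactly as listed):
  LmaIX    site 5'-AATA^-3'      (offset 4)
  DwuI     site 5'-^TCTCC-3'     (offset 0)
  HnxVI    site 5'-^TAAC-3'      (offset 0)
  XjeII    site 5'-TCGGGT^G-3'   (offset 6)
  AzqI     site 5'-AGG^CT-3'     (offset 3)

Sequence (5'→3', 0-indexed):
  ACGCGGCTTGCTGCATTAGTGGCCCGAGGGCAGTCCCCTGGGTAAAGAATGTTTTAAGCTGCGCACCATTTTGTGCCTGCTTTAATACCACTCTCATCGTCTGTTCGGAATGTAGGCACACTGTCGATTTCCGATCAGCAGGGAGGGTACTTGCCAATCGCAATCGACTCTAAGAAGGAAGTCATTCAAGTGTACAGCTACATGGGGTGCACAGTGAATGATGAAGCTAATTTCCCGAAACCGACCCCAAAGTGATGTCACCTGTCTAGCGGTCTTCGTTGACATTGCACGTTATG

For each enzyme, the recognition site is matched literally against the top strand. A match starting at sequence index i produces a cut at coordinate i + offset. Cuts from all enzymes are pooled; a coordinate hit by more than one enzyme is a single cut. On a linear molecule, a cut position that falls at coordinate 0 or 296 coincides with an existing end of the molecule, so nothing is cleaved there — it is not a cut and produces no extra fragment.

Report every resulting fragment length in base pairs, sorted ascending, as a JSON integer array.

[87,209]

Per-enzyme occurrences:
  LmaIX (AATA, off=4): starts [83] → cuts [87]
  DwuI (TCTCC, off=0): no sites
  HnxVI (TAAC, off=0): no sites
  XjeII (TCGGGTG, off=6): no sites
  AzqI (AGGCT, off=3): no sites

Pooled cuts: [87]

Fragment lengths:
  [0,87): 87 bp
  [87,296): 209 bp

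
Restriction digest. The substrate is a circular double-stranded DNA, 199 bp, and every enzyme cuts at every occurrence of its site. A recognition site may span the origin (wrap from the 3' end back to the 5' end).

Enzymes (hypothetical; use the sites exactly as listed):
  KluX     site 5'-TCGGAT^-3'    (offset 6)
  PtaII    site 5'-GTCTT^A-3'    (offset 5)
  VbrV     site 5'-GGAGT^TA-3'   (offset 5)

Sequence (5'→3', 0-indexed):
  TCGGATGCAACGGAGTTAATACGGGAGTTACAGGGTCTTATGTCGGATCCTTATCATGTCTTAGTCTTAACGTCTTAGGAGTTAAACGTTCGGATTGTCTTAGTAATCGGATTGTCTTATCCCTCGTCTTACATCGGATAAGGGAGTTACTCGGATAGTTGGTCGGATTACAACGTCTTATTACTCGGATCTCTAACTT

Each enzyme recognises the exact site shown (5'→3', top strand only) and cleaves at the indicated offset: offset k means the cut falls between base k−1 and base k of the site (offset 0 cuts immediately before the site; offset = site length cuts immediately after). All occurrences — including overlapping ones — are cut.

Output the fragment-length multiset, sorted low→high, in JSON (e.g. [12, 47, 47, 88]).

Site scan:
  KluX TCGGAT/6: at [0, 42, 89, 106, 133, 150, 162, 184] ⇒ [6, 48, 95, 112, 139, 156, 168, 190]
  PtaII GTCTTA/5: at [34, 57, 63, 71, 96, 113, 125, 174] ⇒ [39, 62, 68, 76, 101, 118, 130, 179]
  VbrV GGAGTTA/5: at [11, 23, 77, 142] ⇒ [16, 28, 82, 147]

All cut coordinates (distinct, sorted): [6, 16, 28, 39, 48, 62, 68, 76, 82, 95, 101, 112, 118, 130, 139, 147, 156, 168, 179, 190]

Fragment lengths:
  6→16: 10 bp
  16→28: 12 bp
  28→39: 11 bp
  39→48: 9 bp
  48→62: 14 bp
  62→68: 6 bp
  68→76: 8 bp
  76→82: 6 bp
  82→95: 13 bp
  95→101: 6 bp
  101→112: 11 bp
  112→118: 6 bp
  118→130: 12 bp
  130→139: 9 bp
  139→147: 8 bp
  147→156: 9 bp
  156→168: 12 bp
  168→179: 11 bp
  179→190: 11 bp
  190→6 (wrap): 199-190+6 = 15 bp

[6,6,6,6,8,8,9,9,9,10,11,11,11,11,12,12,12,13,14,15]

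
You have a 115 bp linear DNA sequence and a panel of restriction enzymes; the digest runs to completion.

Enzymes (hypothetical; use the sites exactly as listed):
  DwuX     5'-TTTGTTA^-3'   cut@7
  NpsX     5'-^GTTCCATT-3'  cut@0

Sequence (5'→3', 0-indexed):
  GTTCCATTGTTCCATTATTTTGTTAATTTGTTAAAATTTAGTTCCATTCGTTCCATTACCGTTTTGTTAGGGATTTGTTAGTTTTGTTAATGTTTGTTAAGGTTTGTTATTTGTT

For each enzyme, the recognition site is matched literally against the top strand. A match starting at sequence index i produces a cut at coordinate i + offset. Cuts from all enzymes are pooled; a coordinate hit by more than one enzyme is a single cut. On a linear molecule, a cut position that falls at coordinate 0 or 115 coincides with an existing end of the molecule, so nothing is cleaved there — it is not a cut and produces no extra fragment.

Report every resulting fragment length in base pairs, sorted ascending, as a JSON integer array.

[6,7,8,8,9,9,10,10,11,17,20]

Site scan:
  DwuX (TTTGTTA, off=7): starts [18, 26, 62, 73, 82, 92, 102] → cuts [25, 33, 69, 80, 89, 99, 109]
  NpsX (GTTCCATT, off=0): starts [0, 8, 40, 49] → cuts [8, 40, 49] (position 0 is a terminus of the linear molecule — no cut)

Pooled cuts: [8, 25, 33, 40, 49, 69, 80, 89, 99, 109]

Fragments:
  [0,8): 8 bp
  [8,25): 17 bp
  [25,33): 8 bp
  [33,40): 7 bp
  [40,49): 9 bp
  [49,69): 20 bp
  [69,80): 11 bp
  [80,89): 9 bp
  [89,99): 10 bp
  [99,109): 10 bp
  [109,115): 6 bp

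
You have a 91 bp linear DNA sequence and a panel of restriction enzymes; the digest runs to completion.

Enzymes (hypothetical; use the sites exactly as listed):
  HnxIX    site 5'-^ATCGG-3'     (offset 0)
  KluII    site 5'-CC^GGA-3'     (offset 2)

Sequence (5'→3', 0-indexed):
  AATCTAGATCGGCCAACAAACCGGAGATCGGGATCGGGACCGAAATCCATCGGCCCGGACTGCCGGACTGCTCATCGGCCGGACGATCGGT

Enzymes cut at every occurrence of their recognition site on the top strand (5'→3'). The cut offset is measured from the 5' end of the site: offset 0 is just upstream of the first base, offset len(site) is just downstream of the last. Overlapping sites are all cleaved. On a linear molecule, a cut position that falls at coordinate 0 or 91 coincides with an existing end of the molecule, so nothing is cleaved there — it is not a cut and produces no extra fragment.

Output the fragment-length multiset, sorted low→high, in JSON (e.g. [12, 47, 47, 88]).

[4,5,6,6,7,7,8,8,9,15,16]

Per-enzyme occurrences:
  HnxIX (ATCGG, off=0): starts [7, 26, 32, 48, 73, 85] → cuts [7, 26, 32, 48, 73, 85]
  KluII (CCGGA, off=2): starts [20, 54, 62, 78] → cuts [22, 56, 64, 80]

All cut coordinates (distinct, sorted): [7, 22, 26, 32, 48, 56, 64, 73, 80, 85]

Fragments:
  [0,7): 7 bp
  [7,22): 15 bp
  [22,26): 4 bp
  [26,32): 6 bp
  [32,48): 16 bp
  [48,56): 8 bp
  [56,64): 8 bp
  [64,73): 9 bp
  [73,80): 7 bp
  [80,85): 5 bp
  [85,91): 6 bp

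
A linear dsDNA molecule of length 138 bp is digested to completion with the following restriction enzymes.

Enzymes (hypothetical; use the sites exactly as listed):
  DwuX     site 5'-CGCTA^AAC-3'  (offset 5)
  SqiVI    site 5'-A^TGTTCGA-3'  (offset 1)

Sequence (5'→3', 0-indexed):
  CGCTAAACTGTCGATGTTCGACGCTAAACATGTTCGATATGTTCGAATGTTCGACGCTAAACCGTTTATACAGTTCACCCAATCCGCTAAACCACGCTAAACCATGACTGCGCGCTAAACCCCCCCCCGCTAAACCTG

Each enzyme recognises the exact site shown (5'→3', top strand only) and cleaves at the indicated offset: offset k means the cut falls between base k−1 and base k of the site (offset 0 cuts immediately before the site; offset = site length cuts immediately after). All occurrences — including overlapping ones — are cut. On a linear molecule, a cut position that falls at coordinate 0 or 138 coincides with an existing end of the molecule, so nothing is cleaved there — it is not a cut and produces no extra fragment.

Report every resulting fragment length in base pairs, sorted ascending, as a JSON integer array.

Scan for sites:
  DwuX (CGCTAAAC, off=5): starts [0, 21, 54, 84, 94, 112, 127] → cuts [5, 26, 59, 89, 99, 117, 132]
  SqiVI (ATGTTCGA, off=1): starts [13, 29, 38, 46] → cuts [14, 30, 39, 47]

All cut coordinates (distinct, sorted): [5, 14, 26, 30, 39, 47, 59, 89, 99, 117, 132]

Fragment lengths:
  [0,5): 5 bp
  [5,14): 9 bp
  [14,26): 12 bp
  [26,30): 4 bp
  [30,39): 9 bp
  [39,47): 8 bp
  [47,59): 12 bp
  [59,89): 30 bp
  [89,99): 10 bp
  [99,117): 18 bp
  [117,132): 15 bp
  [132,138): 6 bp

[4,5,6,8,9,9,10,12,12,15,18,30]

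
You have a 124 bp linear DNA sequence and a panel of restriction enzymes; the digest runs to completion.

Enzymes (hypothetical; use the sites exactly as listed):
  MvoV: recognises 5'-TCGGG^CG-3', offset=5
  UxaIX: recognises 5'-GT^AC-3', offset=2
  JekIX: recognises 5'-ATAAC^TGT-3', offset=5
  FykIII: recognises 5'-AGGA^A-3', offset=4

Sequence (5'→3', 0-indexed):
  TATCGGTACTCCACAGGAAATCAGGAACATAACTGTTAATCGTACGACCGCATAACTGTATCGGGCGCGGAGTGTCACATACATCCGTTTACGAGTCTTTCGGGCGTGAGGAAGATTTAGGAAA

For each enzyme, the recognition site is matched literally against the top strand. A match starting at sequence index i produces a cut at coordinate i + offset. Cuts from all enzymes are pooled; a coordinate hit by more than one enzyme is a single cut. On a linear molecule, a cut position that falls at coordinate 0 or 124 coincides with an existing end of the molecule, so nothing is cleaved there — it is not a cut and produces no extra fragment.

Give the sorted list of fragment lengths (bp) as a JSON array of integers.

Per-enzyme occurrences:
  MvoV TCGGGCG/5: at [60, 99] ⇒ [65, 104]
  UxaIX GTAC/2: at [5, 41] ⇒ [7, 43]
  JekIX ATAACTGT/5: at [28, 51] ⇒ [33, 56]
  FykIII AGGAA/4: at [14, 22, 108, 118] ⇒ [18, 26, 112, 122]

All cut coordinates (distinct, sorted): [7, 18, 26, 33, 43, 56, 65, 104, 112, 122]

Fragments:
  [0,7): 7 bp
  [7,18): 11 bp
  [18,26): 8 bp
  [26,33): 7 bp
  [33,43): 10 bp
  [43,56): 13 bp
  [56,65): 9 bp
  [65,104): 39 bp
  [104,112): 8 bp
  [112,122): 10 bp
  [122,124): 2 bp

[2,7,7,8,8,9,10,10,11,13,39]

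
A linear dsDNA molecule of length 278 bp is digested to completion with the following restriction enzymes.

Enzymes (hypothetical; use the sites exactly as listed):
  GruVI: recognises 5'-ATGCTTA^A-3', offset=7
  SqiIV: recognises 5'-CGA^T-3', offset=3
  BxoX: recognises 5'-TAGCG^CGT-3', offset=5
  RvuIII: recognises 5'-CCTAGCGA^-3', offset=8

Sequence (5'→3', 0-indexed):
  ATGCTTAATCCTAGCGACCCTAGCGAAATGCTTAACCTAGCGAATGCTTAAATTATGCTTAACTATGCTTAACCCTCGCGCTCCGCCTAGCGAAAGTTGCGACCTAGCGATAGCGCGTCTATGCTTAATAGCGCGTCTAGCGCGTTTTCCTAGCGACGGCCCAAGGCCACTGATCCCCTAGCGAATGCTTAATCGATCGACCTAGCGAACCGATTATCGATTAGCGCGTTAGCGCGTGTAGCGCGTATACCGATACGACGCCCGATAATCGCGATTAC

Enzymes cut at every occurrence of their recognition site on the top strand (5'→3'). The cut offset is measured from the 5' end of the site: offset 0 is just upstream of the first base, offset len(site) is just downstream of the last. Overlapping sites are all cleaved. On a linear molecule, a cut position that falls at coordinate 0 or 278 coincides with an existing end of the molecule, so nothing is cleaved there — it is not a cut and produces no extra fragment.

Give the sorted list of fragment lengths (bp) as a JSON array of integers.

[4,5,5,5,6,6,7,7,7,7,8,8,9,9,9,9,9,10,10,10,11,12,12,12,14,17,22,28]

Site scan:
  GruVI ATGCTTAA/7: at [0, 27, 43, 54, 64, 120, 184] ⇒ [7, 34, 50, 61, 71, 127, 191]
  SqiIV CGAT/3: at [107, 193, 210, 217, 250, 262, 271] ⇒ [110, 196, 213, 220, 253, 265, 274]
  BxoX TAGCGCGT/5: at [110, 128, 137, 221, 229, 238] ⇒ [115, 133, 142, 226, 234, 243]
  RvuIII CCTAGCGA/8: at [9, 18, 35, 85, 102, 148, 176, 200] ⇒ [17, 26, 43, 93, 110, 156, 184, 208]

Pooled cuts: [7, 17, 26, 34, 43, 50, 61, 71, 93, 110, 115, 127, 133, 142, 156, 184, 191, 196, 208, 213, 220, 226, 234, 243, 253, 265, 274]

Fragments:
  [0,7): 7 bp
  [7,17): 10 bp
  [17,26): 9 bp
  [26,34): 8 bp
  [34,43): 9 bp
  [43,50): 7 bp
  [50,61): 11 bp
  [61,71): 10 bp
  [71,93): 22 bp
  [93,110): 17 bp
  [110,115): 5 bp
  [115,127): 12 bp
  [127,133): 6 bp
  [133,142): 9 bp
  [142,156): 14 bp
  [156,184): 28 bp
  [184,191): 7 bp
  [191,196): 5 bp
  [196,208): 12 bp
  [208,213): 5 bp
  [213,220): 7 bp
  [220,226): 6 bp
  [226,234): 8 bp
  [234,243): 9 bp
  [243,253): 10 bp
  [253,265): 12 bp
  [265,274): 9 bp
  [274,278): 4 bp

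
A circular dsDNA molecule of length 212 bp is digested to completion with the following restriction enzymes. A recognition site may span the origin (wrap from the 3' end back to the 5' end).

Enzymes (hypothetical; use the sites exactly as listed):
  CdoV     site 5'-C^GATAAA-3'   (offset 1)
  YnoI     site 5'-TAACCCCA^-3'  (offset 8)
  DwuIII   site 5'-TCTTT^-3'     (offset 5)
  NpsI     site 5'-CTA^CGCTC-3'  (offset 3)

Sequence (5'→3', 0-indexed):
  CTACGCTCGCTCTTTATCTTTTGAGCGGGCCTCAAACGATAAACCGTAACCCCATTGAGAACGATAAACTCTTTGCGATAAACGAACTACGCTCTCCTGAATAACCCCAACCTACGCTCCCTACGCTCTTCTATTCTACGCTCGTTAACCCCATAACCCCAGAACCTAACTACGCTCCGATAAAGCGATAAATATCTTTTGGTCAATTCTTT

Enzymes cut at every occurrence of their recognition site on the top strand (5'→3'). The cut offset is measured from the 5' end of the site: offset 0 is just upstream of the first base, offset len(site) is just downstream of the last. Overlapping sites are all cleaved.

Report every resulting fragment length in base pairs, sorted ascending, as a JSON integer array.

[2,3,5,6,6,8,8,8,9,11,12,12,13,13,13,15,15,16,17,20]

Scan for sites:
  CdoV CGATAAA/1: at [36, 61, 75, 177, 185] ⇒ [37, 62, 76, 178, 186]
  YnoI TAACCCCA/8: at [46, 101, 145, 153] ⇒ [54, 109, 153, 161]
  DwuIII TCTTT/5: at [10, 16, 69, 194, 207] ⇒ [0, 15, 21, 74, 199]
  NpsI CTACGCTC/3: at [0, 86, 111, 120, 135, 169] ⇒ [3, 89, 114, 123, 138, 172]

All cut coordinates (distinct, sorted): [0, 3, 15, 21, 37, 54, 62, 74, 76, 89, 109, 114, 123, 138, 153, 161, 172, 178, 186, 199]

Fragment lengths:
  0→3: 3 bp
  3→15: 12 bp
  15→21: 6 bp
  21→37: 16 bp
  37→54: 17 bp
  54→62: 8 bp
  62→74: 12 bp
  74→76: 2 bp
  76→89: 13 bp
  89→109: 20 bp
  109→114: 5 bp
  114→123: 9 bp
  123→138: 15 bp
  138→153: 15 bp
  153→161: 8 bp
  161→172: 11 bp
  172→178: 6 bp
  178→186: 8 bp
  186→199: 13 bp
  199→0 (wrap): 212-199+0 = 13 bp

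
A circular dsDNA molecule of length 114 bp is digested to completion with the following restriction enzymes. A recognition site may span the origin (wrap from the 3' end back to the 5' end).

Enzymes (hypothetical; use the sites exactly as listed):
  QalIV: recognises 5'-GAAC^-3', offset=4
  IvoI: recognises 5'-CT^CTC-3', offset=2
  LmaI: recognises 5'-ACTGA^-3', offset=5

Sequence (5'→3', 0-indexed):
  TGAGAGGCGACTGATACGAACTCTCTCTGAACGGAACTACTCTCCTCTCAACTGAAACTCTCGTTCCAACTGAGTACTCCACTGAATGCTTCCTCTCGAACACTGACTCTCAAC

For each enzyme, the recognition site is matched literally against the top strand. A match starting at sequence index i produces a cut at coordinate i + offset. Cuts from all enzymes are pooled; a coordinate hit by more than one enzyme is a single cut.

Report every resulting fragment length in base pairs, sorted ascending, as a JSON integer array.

Scan for sites:
  QalIV GAAC/4: at [17, 28, 33, 97] ⇒ [21, 32, 37, 101]
  IvoI CTCTC/2: at [20, 22, 39, 44, 57, 92, 106] ⇒ [22, 24, 41, 46, 59, 94, 108]
  LmaI ACTGA/5: at [9, 50, 68, 80, 101, 112] ⇒ [3, 14, 55, 73, 85, 106]

Pooled cuts: [3, 14, 21, 22, 24, 32, 37, 41, 46, 55, 59, 73, 85, 94, 101, 106, 108]

Fragments:
  3→14: 11 bp
  14→21: 7 bp
  21→22: 1 bp
  22→24: 2 bp
  24→32: 8 bp
  32→37: 5 bp
  37→41: 4 bp
  41→46: 5 bp
  46→55: 9 bp
  55→59: 4 bp
  59→73: 14 bp
  73→85: 12 bp
  85→94: 9 bp
  94→101: 7 bp
  101→106: 5 bp
  106→108: 2 bp
  108→3 (wrap): 114-108+3 = 9 bp

[1,2,2,4,4,5,5,5,7,7,8,9,9,9,11,12,14]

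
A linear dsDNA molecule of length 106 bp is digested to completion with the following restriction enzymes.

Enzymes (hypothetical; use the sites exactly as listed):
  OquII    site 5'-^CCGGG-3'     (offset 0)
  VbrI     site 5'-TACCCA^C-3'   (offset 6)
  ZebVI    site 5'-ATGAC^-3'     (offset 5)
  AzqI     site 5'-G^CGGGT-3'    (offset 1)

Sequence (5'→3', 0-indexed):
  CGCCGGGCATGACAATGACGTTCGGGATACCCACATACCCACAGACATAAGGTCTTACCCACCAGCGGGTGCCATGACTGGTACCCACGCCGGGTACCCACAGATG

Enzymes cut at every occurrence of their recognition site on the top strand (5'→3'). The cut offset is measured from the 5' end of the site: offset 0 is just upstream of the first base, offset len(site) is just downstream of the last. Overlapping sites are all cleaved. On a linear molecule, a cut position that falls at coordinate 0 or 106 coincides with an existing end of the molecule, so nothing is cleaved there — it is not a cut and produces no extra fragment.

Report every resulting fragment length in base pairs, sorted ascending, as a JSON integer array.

Per-enzyme occurrences:
  OquII CCGGG/0: at [2, 89] ⇒ [2, 89]
  VbrI TACCCAC/6: at [27, 35, 55, 81, 94] ⇒ [33, 41, 61, 87, 100]
  ZebVI ATGAC/5: at [8, 14, 73] ⇒ [13, 19, 78]
  AzqI GCGGGT/1: at [64] ⇒ [65]

All cut coordinates (distinct, sorted): [2, 13, 19, 33, 41, 61, 65, 78, 87, 89, 100]

Fragments:
  [0,2): 2 bp
  [2,13): 11 bp
  [13,19): 6 bp
  [19,33): 14 bp
  [33,41): 8 bp
  [41,61): 20 bp
  [61,65): 4 bp
  [65,78): 13 bp
  [78,87): 9 bp
  [87,89): 2 bp
  [89,100): 11 bp
  [100,106): 6 bp

[2,2,4,6,6,8,9,11,11,13,14,20]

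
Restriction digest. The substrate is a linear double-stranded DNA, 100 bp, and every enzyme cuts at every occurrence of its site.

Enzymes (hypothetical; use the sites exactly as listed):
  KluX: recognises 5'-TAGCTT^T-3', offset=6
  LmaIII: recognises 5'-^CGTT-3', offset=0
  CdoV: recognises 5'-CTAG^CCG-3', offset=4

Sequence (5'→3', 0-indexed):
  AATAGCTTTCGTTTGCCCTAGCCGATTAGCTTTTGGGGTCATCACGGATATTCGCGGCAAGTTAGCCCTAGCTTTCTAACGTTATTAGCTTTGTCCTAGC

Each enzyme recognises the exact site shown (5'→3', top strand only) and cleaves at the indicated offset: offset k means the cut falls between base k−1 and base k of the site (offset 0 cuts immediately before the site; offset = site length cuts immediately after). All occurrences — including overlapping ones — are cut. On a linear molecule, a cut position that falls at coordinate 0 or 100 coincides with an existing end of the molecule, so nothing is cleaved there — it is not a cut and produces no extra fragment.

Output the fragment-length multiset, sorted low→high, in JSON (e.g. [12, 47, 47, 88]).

[1,5,8,9,11,12,12,42]

Per-enzyme occurrences:
  KluX (TAGCTTT, off=6): starts [2, 26, 68, 85] → cuts [8, 32, 74, 91]
  LmaIII (CGTT, off=0): starts [9, 79] → cuts [9, 79]
  CdoV (CTAGCCG, off=4): starts [17] → cuts [21]

Pooled cuts: [8, 9, 21, 32, 74, 79, 91]

Fragment lengths:
  [0,8): 8 bp
  [8,9): 1 bp
  [9,21): 12 bp
  [21,32): 11 bp
  [32,74): 42 bp
  [74,79): 5 bp
  [79,91): 12 bp
  [91,100): 9 bp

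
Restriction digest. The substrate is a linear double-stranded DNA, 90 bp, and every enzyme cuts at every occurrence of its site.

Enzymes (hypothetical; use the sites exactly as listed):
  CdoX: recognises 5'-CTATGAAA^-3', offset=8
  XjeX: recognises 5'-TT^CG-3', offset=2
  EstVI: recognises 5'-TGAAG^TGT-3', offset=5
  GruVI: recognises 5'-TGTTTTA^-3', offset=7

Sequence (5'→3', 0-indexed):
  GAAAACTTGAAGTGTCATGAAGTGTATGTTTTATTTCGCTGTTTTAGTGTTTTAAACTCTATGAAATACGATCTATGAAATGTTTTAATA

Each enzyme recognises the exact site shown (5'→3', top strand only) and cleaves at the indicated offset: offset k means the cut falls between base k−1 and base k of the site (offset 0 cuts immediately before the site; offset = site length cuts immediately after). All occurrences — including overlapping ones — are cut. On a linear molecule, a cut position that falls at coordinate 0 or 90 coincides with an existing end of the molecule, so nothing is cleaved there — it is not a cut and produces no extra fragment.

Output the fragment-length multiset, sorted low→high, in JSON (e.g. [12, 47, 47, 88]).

Per-enzyme occurrences:
  CdoX (CTATGAAA, off=8): starts [58, 72] → cuts [66, 80]
  XjeX (TTCG, off=2): starts [34] → cuts [36]
  EstVI (TGAAGTGT, off=5): starts [7, 17] → cuts [12, 22]
  GruVI (TGTTTTA, off=7): starts [26, 39, 47, 80] → cuts [33, 46, 54, 87]

Pooled cuts: [12, 22, 33, 36, 46, 54, 66, 80, 87]

Fragments:
  [0,12): 12 bp
  [12,22): 10 bp
  [22,33): 11 bp
  [33,36): 3 bp
  [36,46): 10 bp
  [46,54): 8 bp
  [54,66): 12 bp
  [66,80): 14 bp
  [80,87): 7 bp
  [87,90): 3 bp

[3,3,7,8,10,10,11,12,12,14]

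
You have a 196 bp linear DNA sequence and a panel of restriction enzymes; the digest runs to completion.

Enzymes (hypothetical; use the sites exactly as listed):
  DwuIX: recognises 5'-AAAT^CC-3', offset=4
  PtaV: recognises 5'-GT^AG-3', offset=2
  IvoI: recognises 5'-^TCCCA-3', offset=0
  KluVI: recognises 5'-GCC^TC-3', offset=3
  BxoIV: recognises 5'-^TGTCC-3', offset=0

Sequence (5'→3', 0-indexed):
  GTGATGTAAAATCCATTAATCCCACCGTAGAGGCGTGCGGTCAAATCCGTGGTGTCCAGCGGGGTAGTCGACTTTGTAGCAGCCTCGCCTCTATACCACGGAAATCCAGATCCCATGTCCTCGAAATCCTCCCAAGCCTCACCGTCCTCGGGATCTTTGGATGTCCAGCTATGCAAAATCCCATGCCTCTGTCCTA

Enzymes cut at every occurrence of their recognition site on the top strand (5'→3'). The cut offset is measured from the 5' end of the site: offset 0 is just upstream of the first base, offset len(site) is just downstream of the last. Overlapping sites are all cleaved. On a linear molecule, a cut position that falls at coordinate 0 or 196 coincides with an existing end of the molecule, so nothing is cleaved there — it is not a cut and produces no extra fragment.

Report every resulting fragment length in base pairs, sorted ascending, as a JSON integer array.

[1,2,2,5,5,5,6,7,7,7,8,9,9,12,12,12,13,16,17,18,23]

Site scan:
  DwuIX (AAATCC, off=4): starts [8, 42, 101, 123, 175] → cuts [12, 46, 105, 127, 179]
  PtaV (GTAG, off=2): starts [26, 63, 75] → cuts [28, 65, 77]
  IvoI (TCCCA, off=0): starts [19, 110, 129, 178] → cuts [19, 110, 129, 178]
  KluVI (GCCTC, off=3): starts [81, 86, 135, 184] → cuts [84, 89, 138, 187]
  BxoIV (TGTCC, off=0): starts [52, 115, 161, 189] → cuts [52, 115, 161, 189]

Pooled cuts: [12, 19, 28, 46, 52, 65, 77, 84, 89, 105, 110, 115, 127, 129, 138, 161, 178, 179, 187, 189]

Fragment lengths:
  [0,12): 12 bp
  [12,19): 7 bp
  [19,28): 9 bp
  [28,46): 18 bp
  [46,52): 6 bp
  [52,65): 13 bp
  [65,77): 12 bp
  [77,84): 7 bp
  [84,89): 5 bp
  [89,105): 16 bp
  [105,110): 5 bp
  [110,115): 5 bp
  [115,127): 12 bp
  [127,129): 2 bp
  [129,138): 9 bp
  [138,161): 23 bp
  [161,178): 17 bp
  [178,179): 1 bp
  [179,187): 8 bp
  [187,189): 2 bp
  [189,196): 7 bp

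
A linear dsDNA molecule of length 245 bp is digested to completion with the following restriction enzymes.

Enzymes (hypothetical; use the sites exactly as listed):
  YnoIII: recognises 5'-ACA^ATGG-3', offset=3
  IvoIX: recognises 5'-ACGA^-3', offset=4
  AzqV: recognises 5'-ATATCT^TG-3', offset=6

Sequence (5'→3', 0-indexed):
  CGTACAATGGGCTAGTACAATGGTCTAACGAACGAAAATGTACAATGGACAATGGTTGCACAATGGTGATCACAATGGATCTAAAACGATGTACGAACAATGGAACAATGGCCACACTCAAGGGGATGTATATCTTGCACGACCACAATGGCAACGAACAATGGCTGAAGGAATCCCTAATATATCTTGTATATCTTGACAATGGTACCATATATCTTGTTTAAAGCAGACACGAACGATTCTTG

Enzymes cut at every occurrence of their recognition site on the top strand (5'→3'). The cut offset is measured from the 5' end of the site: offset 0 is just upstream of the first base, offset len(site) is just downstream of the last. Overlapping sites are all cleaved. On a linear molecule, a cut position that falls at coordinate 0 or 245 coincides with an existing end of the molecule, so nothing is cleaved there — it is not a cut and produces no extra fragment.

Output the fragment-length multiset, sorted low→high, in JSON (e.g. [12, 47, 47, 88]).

Scan for sites:
  YnoIII (ACAATGG, off=3): starts [3, 16, 41, 48, 59, 71, 96, 104, 144, 157, 198] → cuts [6, 19, 44, 51, 62, 74, 99, 107, 147, 160, 201]
  IvoIX (ACGA, off=4): starts [27, 31, 85, 92, 138, 153, 231, 235] → cuts [31, 35, 89, 96, 142, 157, 235, 239]
  AzqV (ATATCTTG, off=6): starts [129, 181, 190, 211] → cuts [135, 187, 196, 217]

All cut coordinates (distinct, sorted): [6, 19, 31, 35, 44, 51, 62, 74, 89, 96, 99, 107, 135, 142, 147, 157, 160, 187, 196, 201, 217, 235, 239]

Fragment lengths:
  [0,6): 6 bp
  [6,19): 13 bp
  [19,31): 12 bp
  [31,35): 4 bp
  [35,44): 9 bp
  [44,51): 7 bp
  [51,62): 11 bp
  [62,74): 12 bp
  [74,89): 15 bp
  [89,96): 7 bp
  [96,99): 3 bp
  [99,107): 8 bp
  [107,135): 28 bp
  [135,142): 7 bp
  [142,147): 5 bp
  [147,157): 10 bp
  [157,160): 3 bp
  [160,187): 27 bp
  [187,196): 9 bp
  [196,201): 5 bp
  [201,217): 16 bp
  [217,235): 18 bp
  [235,239): 4 bp
  [239,245): 6 bp

[3,3,4,4,5,5,6,6,7,7,7,8,9,9,10,11,12,12,13,15,16,18,27,28]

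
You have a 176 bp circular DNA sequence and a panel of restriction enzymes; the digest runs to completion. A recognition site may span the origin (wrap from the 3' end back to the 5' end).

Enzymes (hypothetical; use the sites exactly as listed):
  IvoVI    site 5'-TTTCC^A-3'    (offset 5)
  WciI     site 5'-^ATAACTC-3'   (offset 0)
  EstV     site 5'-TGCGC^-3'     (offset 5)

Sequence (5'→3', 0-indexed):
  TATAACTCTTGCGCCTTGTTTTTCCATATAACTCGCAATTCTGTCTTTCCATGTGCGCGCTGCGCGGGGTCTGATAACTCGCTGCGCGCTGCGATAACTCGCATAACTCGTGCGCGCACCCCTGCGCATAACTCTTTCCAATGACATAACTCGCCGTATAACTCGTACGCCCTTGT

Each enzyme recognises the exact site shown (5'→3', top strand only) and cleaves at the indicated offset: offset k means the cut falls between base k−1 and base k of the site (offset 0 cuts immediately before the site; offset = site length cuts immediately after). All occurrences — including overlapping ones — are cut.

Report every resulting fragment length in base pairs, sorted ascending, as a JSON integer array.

Site scan:
  IvoVI TTTCCA/5: at [20, 45, 134] ⇒ [25, 50, 139]
  WciI ATAACTC/0: at [1, 27, 73, 93, 102, 127, 145, 157] ⇒ [1, 27, 73, 93, 102, 127, 145, 157]
  EstV TGCGC/5: at [9, 53, 60, 82, 110, 122] ⇒ [14, 58, 65, 87, 115, 127]

All cut coordinates (distinct, sorted): [1, 14, 25, 27, 50, 58, 65, 73, 87, 93, 102, 115, 127, 139, 145, 157]

Fragments:
  1→14: 13 bp
  14→25: 11 bp
  25→27: 2 bp
  27→50: 23 bp
  50→58: 8 bp
  58→65: 7 bp
  65→73: 8 bp
  73→87: 14 bp
  87→93: 6 bp
  93→102: 9 bp
  102→115: 13 bp
  115→127: 12 bp
  127→139: 12 bp
  139→145: 6 bp
  145→157: 12 bp
  157→1 (wrap): 176-157+1 = 20 bp

[2,6,6,7,8,8,9,11,12,12,12,13,13,14,20,23]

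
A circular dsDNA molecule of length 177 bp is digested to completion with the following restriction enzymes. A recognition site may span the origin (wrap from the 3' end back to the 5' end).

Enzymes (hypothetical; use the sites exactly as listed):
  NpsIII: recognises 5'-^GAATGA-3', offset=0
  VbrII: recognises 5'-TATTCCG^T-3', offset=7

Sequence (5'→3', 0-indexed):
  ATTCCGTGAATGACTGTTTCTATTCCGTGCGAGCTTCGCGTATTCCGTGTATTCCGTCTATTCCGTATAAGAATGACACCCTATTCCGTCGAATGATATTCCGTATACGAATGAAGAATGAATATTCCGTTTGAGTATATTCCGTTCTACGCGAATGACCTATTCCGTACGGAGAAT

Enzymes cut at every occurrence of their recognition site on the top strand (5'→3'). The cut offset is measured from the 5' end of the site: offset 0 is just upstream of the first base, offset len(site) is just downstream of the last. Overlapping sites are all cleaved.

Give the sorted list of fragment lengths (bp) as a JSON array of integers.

[1,2,5,5,7,8,9,9,13,14,15,15,16,18,20,20]

Per-enzyme occurrences:
  NpsIII GAATGA/0: at [7, 70, 90, 108, 115, 152] ⇒ [7, 70, 90, 108, 115, 152]
  VbrII TATTCCGT/7: at [20, 40, 49, 58, 81, 96, 122, 137, 160, 176] ⇒ [6, 27, 47, 56, 65, 88, 103, 129, 144, 167]

All cut coordinates (distinct, sorted): [6, 7, 27, 47, 56, 65, 70, 88, 90, 103, 108, 115, 129, 144, 152, 167]

Fragments:
  6→7: 1 bp
  7→27: 20 bp
  27→47: 20 bp
  47→56: 9 bp
  56→65: 9 bp
  65→70: 5 bp
  70→88: 18 bp
  88→90: 2 bp
  90→103: 13 bp
  103→108: 5 bp
  108→115: 7 bp
  115→129: 14 bp
  129→144: 15 bp
  144→152: 8 bp
  152→167: 15 bp
  167→6 (wrap): 177-167+6 = 16 bp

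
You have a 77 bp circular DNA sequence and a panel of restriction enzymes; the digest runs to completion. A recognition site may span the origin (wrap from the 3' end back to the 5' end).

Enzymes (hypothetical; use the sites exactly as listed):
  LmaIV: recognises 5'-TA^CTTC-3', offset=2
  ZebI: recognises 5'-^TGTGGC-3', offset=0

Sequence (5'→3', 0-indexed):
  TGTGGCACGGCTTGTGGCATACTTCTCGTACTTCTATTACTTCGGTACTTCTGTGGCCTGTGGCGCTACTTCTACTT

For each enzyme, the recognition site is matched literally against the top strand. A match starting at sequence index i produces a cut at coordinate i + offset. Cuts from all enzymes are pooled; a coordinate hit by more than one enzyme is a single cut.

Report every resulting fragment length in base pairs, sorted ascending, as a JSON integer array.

[4,7,8,9,9,9,9,10,12]

Per-enzyme occurrences:
  LmaIV (TACTTC, off=2): starts [19, 28, 37, 45, 66] → cuts [21, 30, 39, 47, 68]
  ZebI (TGTGGC, off=0): starts [0, 12, 51, 58] → cuts [0, 12, 51, 58]

Pooled cuts: [0, 12, 21, 30, 39, 47, 51, 58, 68]

Fragment lengths:
  0→12: 12 bp
  12→21: 9 bp
  21→30: 9 bp
  30→39: 9 bp
  39→47: 8 bp
  47→51: 4 bp
  51→58: 7 bp
  58→68: 10 bp
  68→0 (wrap): 77-68+0 = 9 bp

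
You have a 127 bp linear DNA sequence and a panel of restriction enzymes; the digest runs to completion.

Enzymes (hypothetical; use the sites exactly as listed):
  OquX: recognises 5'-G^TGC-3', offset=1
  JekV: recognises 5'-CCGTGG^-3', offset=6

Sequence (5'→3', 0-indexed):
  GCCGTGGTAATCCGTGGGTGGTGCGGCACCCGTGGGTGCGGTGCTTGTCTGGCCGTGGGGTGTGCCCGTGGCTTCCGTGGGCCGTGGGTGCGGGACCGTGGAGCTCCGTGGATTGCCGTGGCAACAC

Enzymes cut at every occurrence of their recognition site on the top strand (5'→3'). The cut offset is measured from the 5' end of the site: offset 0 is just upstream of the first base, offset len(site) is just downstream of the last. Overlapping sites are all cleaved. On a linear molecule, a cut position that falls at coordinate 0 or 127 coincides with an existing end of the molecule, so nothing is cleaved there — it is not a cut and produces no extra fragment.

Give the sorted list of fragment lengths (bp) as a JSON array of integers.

Site scan:
  OquX (GTGC, off=1): starts [20, 35, 40, 61, 87] → cuts [21, 36, 41, 62, 88]
  JekV (CCGTGG, off=6): starts [1, 11, 29, 52, 65, 74, 81, 95, 105, 115] → cuts [7, 17, 35, 58, 71, 80, 87, 101, 111, 121]

Pooled cuts: [7, 17, 21, 35, 36, 41, 58, 62, 71, 80, 87, 88, 101, 111, 121]

Fragment lengths:
  [0,7): 7 bp
  [7,17): 10 bp
  [17,21): 4 bp
  [21,35): 14 bp
  [35,36): 1 bp
  [36,41): 5 bp
  [41,58): 17 bp
  [58,62): 4 bp
  [62,71): 9 bp
  [71,80): 9 bp
  [80,87): 7 bp
  [87,88): 1 bp
  [88,101): 13 bp
  [101,111): 10 bp
  [111,121): 10 bp
  [121,127): 6 bp

[1,1,4,4,5,6,7,7,9,9,10,10,10,13,14,17]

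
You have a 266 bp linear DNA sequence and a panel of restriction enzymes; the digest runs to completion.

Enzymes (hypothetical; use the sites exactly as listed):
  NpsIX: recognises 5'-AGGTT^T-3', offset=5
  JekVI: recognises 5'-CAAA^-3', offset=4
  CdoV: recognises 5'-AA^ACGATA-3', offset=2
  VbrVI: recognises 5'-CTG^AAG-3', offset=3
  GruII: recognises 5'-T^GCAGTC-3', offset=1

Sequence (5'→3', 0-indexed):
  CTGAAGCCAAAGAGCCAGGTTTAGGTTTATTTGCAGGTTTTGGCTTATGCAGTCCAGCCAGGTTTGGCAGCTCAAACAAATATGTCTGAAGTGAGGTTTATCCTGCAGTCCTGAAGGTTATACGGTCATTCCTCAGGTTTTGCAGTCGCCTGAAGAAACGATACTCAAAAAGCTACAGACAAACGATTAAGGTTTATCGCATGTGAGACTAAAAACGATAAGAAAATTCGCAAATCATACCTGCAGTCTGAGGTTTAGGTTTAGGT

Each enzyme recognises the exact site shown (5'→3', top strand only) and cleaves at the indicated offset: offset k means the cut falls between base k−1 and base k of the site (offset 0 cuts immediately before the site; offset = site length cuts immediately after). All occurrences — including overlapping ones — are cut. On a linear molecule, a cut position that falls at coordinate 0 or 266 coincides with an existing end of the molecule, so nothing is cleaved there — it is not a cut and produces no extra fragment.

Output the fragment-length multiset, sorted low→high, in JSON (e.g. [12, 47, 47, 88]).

[2,3,4,5,5,6,6,6,8,8,8,9,9,10,10,11,11,12,12,12,13,14,16,20,20,26]

Per-enzyme occurrences:
  NpsIX (AGGTTT, off=5): starts [16, 22, 34, 59, 93, 134, 189, 250, 256] → cuts [21, 27, 39, 64, 98, 139, 194, 255, 261]
  JekVI (CAAA, off=4): starts [7, 72, 76, 165, 179, 230] → cuts [11, 76, 80, 169, 183, 234]
  CdoV (AAACGATA, off=2): starts [155, 212] → cuts [157, 214]
  VbrVI (CTGAAG, off=3): starts [0, 85, 110, 149] → cuts [3, 88, 113, 152]
  GruII (TGCAGTC, off=1): starts [47, 103, 140, 241] → cuts [48, 104, 141, 242]

All cut coordinates (distinct, sorted): [3, 11, 21, 27, 39, 48, 64, 76, 80, 88, 98, 104, 113, 139, 141, 152, 157, 169, 183, 194, 214, 234, 242, 255, 261]

Fragment lengths:
  [0,3): 3 bp
  [3,11): 8 bp
  [11,21): 10 bp
  [21,27): 6 bp
  [27,39): 12 bp
  [39,48): 9 bp
  [48,64): 16 bp
  [64,76): 12 bp
  [76,80): 4 bp
  [80,88): 8 bp
  [88,98): 10 bp
  [98,104): 6 bp
  [104,113): 9 bp
  [113,139): 26 bp
  [139,141): 2 bp
  [141,152): 11 bp
  [152,157): 5 bp
  [157,169): 12 bp
  [169,183): 14 bp
  [183,194): 11 bp
  [194,214): 20 bp
  [214,234): 20 bp
  [234,242): 8 bp
  [242,255): 13 bp
  [255,261): 6 bp
  [261,266): 5 bp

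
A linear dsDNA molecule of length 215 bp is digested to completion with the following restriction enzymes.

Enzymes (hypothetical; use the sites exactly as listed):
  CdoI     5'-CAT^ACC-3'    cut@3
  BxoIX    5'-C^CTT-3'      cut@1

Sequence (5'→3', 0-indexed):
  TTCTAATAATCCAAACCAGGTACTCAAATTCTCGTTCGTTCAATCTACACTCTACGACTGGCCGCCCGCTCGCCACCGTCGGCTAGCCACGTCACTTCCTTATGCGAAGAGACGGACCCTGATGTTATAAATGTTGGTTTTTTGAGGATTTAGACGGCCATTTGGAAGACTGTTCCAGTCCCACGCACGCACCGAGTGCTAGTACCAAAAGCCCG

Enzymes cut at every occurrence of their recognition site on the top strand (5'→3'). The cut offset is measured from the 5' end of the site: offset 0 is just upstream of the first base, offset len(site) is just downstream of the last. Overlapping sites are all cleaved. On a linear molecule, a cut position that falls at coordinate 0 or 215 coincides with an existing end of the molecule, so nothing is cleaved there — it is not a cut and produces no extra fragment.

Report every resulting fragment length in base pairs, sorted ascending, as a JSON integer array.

[98,117]

Scan for sites:
  CdoI (CATACC, off=3): no sites
  BxoIX (CCTT, off=1): starts [97] → cuts [98]

All cut coordinates (distinct, sorted): [98]

Fragment lengths:
  [0,98): 98 bp
  [98,215): 117 bp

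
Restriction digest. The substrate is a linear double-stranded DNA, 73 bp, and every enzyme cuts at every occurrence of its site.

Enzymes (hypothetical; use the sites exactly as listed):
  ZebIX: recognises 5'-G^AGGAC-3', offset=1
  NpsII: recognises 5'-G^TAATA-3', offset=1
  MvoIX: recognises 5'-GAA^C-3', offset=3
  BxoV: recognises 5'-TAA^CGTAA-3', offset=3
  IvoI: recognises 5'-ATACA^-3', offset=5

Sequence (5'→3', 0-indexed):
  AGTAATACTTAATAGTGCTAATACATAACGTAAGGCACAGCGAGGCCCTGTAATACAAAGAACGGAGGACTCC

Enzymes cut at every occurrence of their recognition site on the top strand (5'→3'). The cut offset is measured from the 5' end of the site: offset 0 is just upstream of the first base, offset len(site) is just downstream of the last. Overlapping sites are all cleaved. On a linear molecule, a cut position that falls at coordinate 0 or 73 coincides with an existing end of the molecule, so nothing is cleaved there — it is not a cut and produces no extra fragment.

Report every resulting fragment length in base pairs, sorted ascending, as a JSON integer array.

[2,3,3,5,7,8,22,23]

Scan for sites:
  ZebIX (GAGGAC, off=1): starts [64] → cuts [65]
  NpsII (GTAATA, off=1): starts [1, 49] → cuts [2, 50]
  MvoIX (GAAC, off=3): starts [59] → cuts [62]
  BxoV (TAACGTAA, off=3): starts [25] → cuts [28]
  IvoI (ATACA, off=5): starts [20, 52] → cuts [25, 57]

Pooled cuts: [2, 25, 28, 50, 57, 62, 65]

Fragments:
  [0,2): 2 bp
  [2,25): 23 bp
  [25,28): 3 bp
  [28,50): 22 bp
  [50,57): 7 bp
  [57,62): 5 bp
  [62,65): 3 bp
  [65,73): 8 bp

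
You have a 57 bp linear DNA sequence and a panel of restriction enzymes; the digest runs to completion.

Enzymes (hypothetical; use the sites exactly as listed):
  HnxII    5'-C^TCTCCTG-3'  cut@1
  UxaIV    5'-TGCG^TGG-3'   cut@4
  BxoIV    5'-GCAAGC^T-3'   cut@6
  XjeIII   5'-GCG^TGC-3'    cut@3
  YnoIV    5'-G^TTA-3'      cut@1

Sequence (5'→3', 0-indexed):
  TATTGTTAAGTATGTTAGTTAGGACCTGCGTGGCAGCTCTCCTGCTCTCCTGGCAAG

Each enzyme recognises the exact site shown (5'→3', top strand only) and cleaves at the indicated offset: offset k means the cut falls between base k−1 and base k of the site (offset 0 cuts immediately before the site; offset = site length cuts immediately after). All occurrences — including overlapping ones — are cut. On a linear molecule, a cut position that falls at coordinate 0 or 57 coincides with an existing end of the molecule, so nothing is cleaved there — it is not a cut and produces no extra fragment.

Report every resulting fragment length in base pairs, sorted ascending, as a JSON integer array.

[4,5,7,8,9,12,12]

Scan for sites:
  HnxII CTCTCCTG/1: at [36, 44] ⇒ [37, 45]
  UxaIV TGCGTGG/4: at [26] ⇒ [30]
  BxoIV (GCAAGCT, off=6): no sites
  XjeIII (GCGTGC, off=3): no sites
  YnoIV GTTA/1: at [4, 13, 17] ⇒ [5, 14, 18]

Pooled cuts: [5, 14, 18, 30, 37, 45]

Fragment lengths:
  [0,5): 5 bp
  [5,14): 9 bp
  [14,18): 4 bp
  [18,30): 12 bp
  [30,37): 7 bp
  [37,45): 8 bp
  [45,57): 12 bp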